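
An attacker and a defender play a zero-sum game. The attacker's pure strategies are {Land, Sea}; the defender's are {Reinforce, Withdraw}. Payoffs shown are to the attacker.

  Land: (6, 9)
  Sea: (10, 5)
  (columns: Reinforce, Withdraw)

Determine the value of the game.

Row minima: Land → 6, Sea → 5; maximin = 6.
Column maxima: Reinforce → 10, Withdraw → 9; minimax = 9.
6 ≠ 9, so there is no saddle point; optimal play is mixed.
Let the attacker play Land with probability p. Expected payoff against Reinforce: 6p + 10(1−p) = −4p + 10; against Withdraw: 9p + 5(1−p) = 4p + 5.
Setting these equal: −4p + 10 = 4p + 5 ⇒ −8p = -5 ⇒ p = 5/8, and the value is (-4)·(5/8) + 10 = 15/2.
For the defender: with q = P(Reinforce), equating Land's and Sea's payoffs gives −3q + 9 = 5q + 5 ⇒ q = 1/2.

15/2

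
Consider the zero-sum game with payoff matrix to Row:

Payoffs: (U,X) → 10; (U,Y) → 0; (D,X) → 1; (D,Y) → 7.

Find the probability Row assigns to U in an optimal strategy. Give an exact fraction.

Row minima: U → 0, D → 1; maximin = 1.
Column maxima: X → 10, Y → 7; minimax = 7.
1 ≠ 7, so there is no saddle point; optimal play is mixed.
Let Row play U with probability p. Expected payoff against X: 10p + 1(1−p) = 9p + 1; against Y: 0p + 7(1−p) = −7p + 7.
Setting these equal: 9p + 1 = −7p + 7 ⇒ 16p = 6 ⇒ p = 3/8, and the value is (9)·(3/8) + 1 = 35/8.
For Column: with q = P(X), equating U's and D's payoffs gives 10q = −6q + 7 ⇒ q = 7/16.

3/8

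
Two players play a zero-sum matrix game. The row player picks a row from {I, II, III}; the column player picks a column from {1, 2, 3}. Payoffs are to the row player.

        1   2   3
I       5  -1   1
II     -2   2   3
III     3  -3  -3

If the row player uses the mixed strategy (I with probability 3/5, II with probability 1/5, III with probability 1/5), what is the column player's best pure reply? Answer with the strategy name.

2

If the column player plays 1, the row player's expected payoff is (3/5)·5 + (1/5)·(-2) + (1/5)·3 = 16/5.
If the column player plays 2, the row player's expected payoff is (3/5)·(-1) + (1/5)·2 + (1/5)·(-3) = -4/5.
If the column player plays 3, the row player's expected payoff is (3/5)·1 + (1/5)·3 + (1/5)·(-3) = 3/5.
The column player minimizes the row player's payoff; the smallest is -4/5, so the best response is 2.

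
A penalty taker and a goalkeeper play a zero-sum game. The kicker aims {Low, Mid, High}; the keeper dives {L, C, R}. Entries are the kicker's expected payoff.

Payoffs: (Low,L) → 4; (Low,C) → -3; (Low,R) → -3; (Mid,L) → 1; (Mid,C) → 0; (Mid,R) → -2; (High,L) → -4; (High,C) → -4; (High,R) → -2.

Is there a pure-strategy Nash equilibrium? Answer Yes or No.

Yes

Row minima: Low → -3, Mid → -2, High → -4; maximin = -2.
Column maxima: L → 4, C → 0, R → -2; minimax = -2.
maximin = minimax = -2, so a saddle point exists.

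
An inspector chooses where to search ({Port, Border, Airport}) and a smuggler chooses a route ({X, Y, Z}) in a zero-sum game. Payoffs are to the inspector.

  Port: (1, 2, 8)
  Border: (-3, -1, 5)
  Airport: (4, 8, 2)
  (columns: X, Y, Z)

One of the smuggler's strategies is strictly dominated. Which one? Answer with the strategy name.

X holds the inspector's payoff strictly below Y in every row: 1 < 2, -3 < -1, 4 < 8.
So Y is strictly dominated for the smuggler.

Y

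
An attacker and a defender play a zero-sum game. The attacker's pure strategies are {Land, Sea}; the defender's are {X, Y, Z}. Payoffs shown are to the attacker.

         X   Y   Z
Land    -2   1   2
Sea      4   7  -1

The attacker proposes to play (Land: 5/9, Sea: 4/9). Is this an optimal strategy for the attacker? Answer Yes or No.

Yes

Against X this mix gives (5/9)·(-2) + (4/9)·4 = 2/3.
Against Y this mix gives (5/9)·1 + (4/9)·7 = 11/3.
Against Z this mix gives (5/9)·2 + (4/9)·(-1) = 2/3.
All of the defender's active replies (X, Z) yield 2/3, and no column does worse for the attacker. The mix makes the defender indifferent and guarantees 2/3, so it is optimal.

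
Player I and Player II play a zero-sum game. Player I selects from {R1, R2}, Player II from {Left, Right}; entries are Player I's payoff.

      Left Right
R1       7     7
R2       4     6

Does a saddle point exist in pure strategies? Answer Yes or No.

Yes

Row minima: R1 → 7, R2 → 4; maximin = 7.
Column maxima: Left → 7, Right → 7; minimax = 7.
maximin = minimax = 7, so a saddle point exists.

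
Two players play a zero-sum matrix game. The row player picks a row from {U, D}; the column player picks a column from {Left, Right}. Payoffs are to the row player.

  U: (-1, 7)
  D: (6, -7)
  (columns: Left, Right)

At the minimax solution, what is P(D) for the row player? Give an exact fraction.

8/21

Row minima: U → -1, D → -7; maximin = -1.
Column maxima: Left → 6, Right → 7; minimax = 6.
-1 ≠ 6, so there is no saddle point; optimal play is mixed.
Let the row player play U with probability p. Expected payoff against Left: (-1)p + 6(1−p) = −7p + 6; against Right: 7p + (-7)(1−p) = 14p − 7.
Setting these equal: −7p + 6 = 14p − 7 ⇒ −21p = -13 ⇒ p = 13/21, and the value is (-7)·(13/21) + 6 = 5/3.
For the column player: with q = P(Left), equating U's and D's payoffs gives −8q + 7 = 13q − 7 ⇒ q = 2/3.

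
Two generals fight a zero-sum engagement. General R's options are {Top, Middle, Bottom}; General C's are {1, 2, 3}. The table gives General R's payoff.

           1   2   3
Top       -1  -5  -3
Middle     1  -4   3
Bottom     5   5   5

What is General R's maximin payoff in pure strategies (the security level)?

5

Row minima: Top → -5, Middle → -4, Bottom → 5.
The best of these is 5.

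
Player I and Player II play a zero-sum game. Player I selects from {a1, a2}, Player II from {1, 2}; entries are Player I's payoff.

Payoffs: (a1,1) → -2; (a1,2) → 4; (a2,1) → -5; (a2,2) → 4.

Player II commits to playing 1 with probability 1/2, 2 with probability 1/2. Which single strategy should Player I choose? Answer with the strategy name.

a1

Expected payoff of a1: (1/2)·(-2) + (1/2)·4 = 1.
Expected payoff of a2: (1/2)·(-5) + (1/2)·4 = -1/2.
The largest is 1, so Player I's best response is a1.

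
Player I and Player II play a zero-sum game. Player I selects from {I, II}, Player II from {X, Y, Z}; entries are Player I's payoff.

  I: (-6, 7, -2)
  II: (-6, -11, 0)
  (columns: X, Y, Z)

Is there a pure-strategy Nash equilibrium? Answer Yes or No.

Row minima: I → -6, II → -11; maximin = -6.
Column maxima: X → -6, Y → 7, Z → 0; minimax = -6.
maximin = minimax = -6, so a saddle point exists.

Yes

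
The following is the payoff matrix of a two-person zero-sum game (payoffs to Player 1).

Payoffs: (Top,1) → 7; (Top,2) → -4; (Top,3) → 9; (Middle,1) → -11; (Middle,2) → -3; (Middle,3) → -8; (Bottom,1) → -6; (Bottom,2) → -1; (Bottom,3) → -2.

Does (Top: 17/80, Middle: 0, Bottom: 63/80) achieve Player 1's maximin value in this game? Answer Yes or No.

No

Against 1 this mix gives (17/80)·7 + (63/80)·(-6) = -259/80.
Against 2 this mix gives (17/80)·(-4) + (63/80)·(-1) = -131/80.
Against 3 this mix gives (17/80)·9 + (63/80)·(-2) = 27/80.
Player 2 will play 1, holding Player 1 to -259/80. Shifting weight toward the row that does better against 1 would raise this floor (the equalizing mix achieves -31/16 against both 1 and 2), so the proposed strategy is not optimal.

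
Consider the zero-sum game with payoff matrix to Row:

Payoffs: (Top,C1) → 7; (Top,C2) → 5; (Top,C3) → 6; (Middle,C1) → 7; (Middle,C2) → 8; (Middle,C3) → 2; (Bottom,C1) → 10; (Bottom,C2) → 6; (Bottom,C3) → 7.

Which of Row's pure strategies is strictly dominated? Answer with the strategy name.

Top

Bottom gives a strictly higher payoff than Top against every column: 10 > 7, 6 > 5, 7 > 6.
So Top is strictly dominated and Row never plays it.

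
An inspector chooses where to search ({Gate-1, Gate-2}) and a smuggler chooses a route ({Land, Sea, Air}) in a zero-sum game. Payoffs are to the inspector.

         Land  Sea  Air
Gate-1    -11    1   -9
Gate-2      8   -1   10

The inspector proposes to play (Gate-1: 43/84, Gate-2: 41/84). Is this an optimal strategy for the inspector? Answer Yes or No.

Against Land this mix gives (43/84)·(-11) + (41/84)·8 = -145/84.
Against Sea this mix gives (43/84)·1 + (41/84)·(-1) = 1/42.
Against Air this mix gives (43/84)·(-9) + (41/84)·10 = 23/84.
The smuggler will play Land, holding the inspector to -145/84. Shifting weight toward the row that does better against Land would raise this floor (the equalizing mix achieves -1/7 against both Land and Sea), so the proposed strategy is not optimal.

No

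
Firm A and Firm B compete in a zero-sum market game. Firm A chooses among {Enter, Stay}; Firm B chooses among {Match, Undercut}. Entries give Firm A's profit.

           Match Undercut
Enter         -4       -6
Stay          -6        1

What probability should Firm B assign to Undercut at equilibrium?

Row minima: Enter → -6, Stay → -6; maximin = -6.
Column maxima: Match → -4, Undercut → 1; minimax = -4.
-6 ≠ -4, so there is no saddle point; optimal play is mixed.
Let Firm A play Enter with probability p. Expected payoff against Match: (-4)p + (-6)(1−p) = 2p − 6; against Undercut: (-6)p + 1(1−p) = −7p + 1.
Setting these equal: 2p − 6 = −7p + 1 ⇒ 9p = 7 ⇒ p = 7/9, and the value is (2)·(7/9) − 6 = -40/9.
For Firm B: with q = P(Match), equating Enter's and Stay's payoffs gives 2q − 6 = −7q + 1 ⇒ q = 7/9.

2/9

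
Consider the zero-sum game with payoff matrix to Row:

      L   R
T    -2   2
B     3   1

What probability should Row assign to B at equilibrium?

2/3

Row minima: T → -2, B → 1; maximin = 1.
Column maxima: L → 3, R → 2; minimax = 2.
1 ≠ 2, so there is no saddle point; optimal play is mixed.
Let Row play T with probability p. Expected payoff against L: (-2)p + 3(1−p) = −5p + 3; against R: 2p + 1(1−p) = p + 1.
Setting these equal: −5p + 3 = p + 1 ⇒ −6p = -2 ⇒ p = 1/3, and the value is (-5)·(1/3) + 3 = 4/3.
For Column: with q = P(L), equating T's and B's payoffs gives −4q + 2 = 2q + 1 ⇒ q = 1/6.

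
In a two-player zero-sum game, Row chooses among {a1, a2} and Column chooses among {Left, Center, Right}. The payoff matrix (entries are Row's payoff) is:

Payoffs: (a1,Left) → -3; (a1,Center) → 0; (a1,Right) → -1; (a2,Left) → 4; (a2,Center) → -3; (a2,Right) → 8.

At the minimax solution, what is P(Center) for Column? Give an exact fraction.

7/10

Row minima: a1 → -3, a2 → -3; maximin = -3.
Column maxima: Left → 4, Center → 0, Right → 8; minimax = 0.
-3 ≠ 0, so there is no saddle point; optimal play is mixed.
Right is strictly dominated by Left (it gives Row strictly more in every row), so Column never plays it.
On the remaining 2×2 (a1, a2 vs Left, Center):
Let Row play a1 with probability p. Expected payoff against Left: (-3)p + 4(1−p) = −7p + 4; against Center: 0p + (-3)(1−p) = 3p − 3.
Setting these equal: −7p + 4 = 3p − 3 ⇒ −10p = -7 ⇒ p = 7/10, and the value is (-7)·(7/10) + 4 = -9/10.
For Column: with q = P(Left), equating a1's and a2's payoffs gives −3q = 7q − 3 ⇒ q = 3/10.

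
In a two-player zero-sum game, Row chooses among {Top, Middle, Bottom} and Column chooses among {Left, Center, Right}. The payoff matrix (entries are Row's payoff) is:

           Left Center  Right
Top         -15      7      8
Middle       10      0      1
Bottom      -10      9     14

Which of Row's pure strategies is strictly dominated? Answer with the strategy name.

Top

Bottom gives a strictly higher payoff than Top against every column: -10 > -15, 9 > 7, 14 > 8.
So Top is strictly dominated and Row never plays it.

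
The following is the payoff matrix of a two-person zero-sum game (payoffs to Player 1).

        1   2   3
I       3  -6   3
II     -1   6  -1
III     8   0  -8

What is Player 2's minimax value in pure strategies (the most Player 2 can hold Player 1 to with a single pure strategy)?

Column maxima: 1 → 8, 2 → 6, 3 → 3.
The smallest of these is 3.

3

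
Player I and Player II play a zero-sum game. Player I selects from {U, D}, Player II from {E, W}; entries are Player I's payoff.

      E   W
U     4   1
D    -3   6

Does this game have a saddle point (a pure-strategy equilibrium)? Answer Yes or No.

Row minima: U → 1, D → -3; maximin = 1.
Column maxima: E → 4, W → 6; minimax = 4.
1 ≠ 4, so no pure-strategy equilibrium exists.

No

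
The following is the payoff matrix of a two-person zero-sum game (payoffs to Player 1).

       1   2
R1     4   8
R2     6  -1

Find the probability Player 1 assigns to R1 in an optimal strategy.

Row minima: R1 → 4, R2 → -1; maximin = 4.
Column maxima: 1 → 6, 2 → 8; minimax = 6.
4 ≠ 6, so there is no saddle point; optimal play is mixed.
Let Player 1 play R1 with probability p. Expected payoff against 1: 4p + 6(1−p) = −2p + 6; against 2: 8p + (-1)(1−p) = 9p − 1.
Setting these equal: −2p + 6 = 9p − 1 ⇒ −11p = -7 ⇒ p = 7/11, and the value is (-2)·(7/11) + 6 = 52/11.
For Player 2: with q = P(1), equating R1's and R2's payoffs gives −4q + 8 = 7q − 1 ⇒ q = 9/11.

7/11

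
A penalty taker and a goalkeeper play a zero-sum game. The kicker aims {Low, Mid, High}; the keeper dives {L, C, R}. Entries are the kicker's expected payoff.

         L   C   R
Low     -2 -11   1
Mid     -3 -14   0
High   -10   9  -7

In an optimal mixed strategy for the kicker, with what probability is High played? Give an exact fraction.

9/28

Row minima: Low → -11, Mid → -14, High → -10; maximin = -10.
Column maxima: L → -2, C → 9, R → 1; minimax = -2.
-10 ≠ -2, so there is no saddle point; optimal play is mixed.
Mid is strictly dominated by Low, so the kicker never plays it.
R is strictly dominated by L (it gives the kicker strictly more in every row), so the keeper never plays it.
On the remaining 2×2 (Low, High vs L, C):
Let the kicker play Low with probability p. Expected payoff against L: (-2)p + (-10)(1−p) = 8p − 10; against C: (-11)p + 9(1−p) = −20p + 9.
Setting these equal: 8p − 10 = −20p + 9 ⇒ 28p = 19 ⇒ p = 19/28, and the value is (8)·(19/28) − 10 = -32/7.
For the keeper: with q = P(L), equating Low's and High's payoffs gives 9q − 11 = −19q + 9 ⇒ q = 5/7.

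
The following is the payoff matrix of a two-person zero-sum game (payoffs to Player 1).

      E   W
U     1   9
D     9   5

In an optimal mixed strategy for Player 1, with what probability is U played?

Row minima: U → 1, D → 5; maximin = 5.
Column maxima: E → 9, W → 9; minimax = 9.
5 ≠ 9, so there is no saddle point; optimal play is mixed.
Let Player 1 play U with probability p. Expected payoff against E: 1p + 9(1−p) = −8p + 9; against W: 9p + 5(1−p) = 4p + 5.
Setting these equal: −8p + 9 = 4p + 5 ⇒ −12p = -4 ⇒ p = 1/3, and the value is (-8)·(1/3) + 9 = 19/3.
For Player 2: with q = P(E), equating U's and D's payoffs gives −8q + 9 = 4q + 5 ⇒ q = 1/3.

1/3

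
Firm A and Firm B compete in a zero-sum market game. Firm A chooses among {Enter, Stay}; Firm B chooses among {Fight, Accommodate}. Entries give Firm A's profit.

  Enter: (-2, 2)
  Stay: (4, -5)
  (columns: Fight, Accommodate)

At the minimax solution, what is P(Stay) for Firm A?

Row minima: Enter → -2, Stay → -5; maximin = -2.
Column maxima: Fight → 4, Accommodate → 2; minimax = 2.
-2 ≠ 2, so there is no saddle point; optimal play is mixed.
Let Firm A play Enter with probability p. Expected payoff against Fight: (-2)p + 4(1−p) = −6p + 4; against Accommodate: 2p + (-5)(1−p) = 7p − 5.
Setting these equal: −6p + 4 = 7p − 5 ⇒ −13p = -9 ⇒ p = 9/13, and the value is (-6)·(9/13) + 4 = -2/13.
For Firm B: with q = P(Fight), equating Enter's and Stay's payoffs gives −4q + 2 = 9q − 5 ⇒ q = 7/13.

4/13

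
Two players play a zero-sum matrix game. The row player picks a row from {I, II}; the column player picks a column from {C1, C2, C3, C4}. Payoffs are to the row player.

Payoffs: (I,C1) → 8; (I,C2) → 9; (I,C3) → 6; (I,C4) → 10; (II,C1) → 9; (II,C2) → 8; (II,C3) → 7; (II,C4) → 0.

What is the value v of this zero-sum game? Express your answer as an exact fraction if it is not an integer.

Row minima: I → 6, II → 0; maximin = 6.
Column maxima: C1 → 9, C2 → 9, C3 → 7, C4 → 10; minimax = 7.
6 ≠ 7, so there is no saddle point; optimal play is mixed.
C1 is strictly dominated by C3 (it gives the row player strictly more in every row), so the column player never plays it.
C2 is strictly dominated by C3 (it gives the row player strictly more in every row), so the column player never plays it.
On the remaining 2×2 (I, II vs C3, C4):
Let the row player play I with probability p. Expected payoff against C3: 6p + 7(1−p) = −p + 7; against C4: 10p + 0(1−p) = 10p.
Setting these equal: −p + 7 = 10p ⇒ −11p = -7 ⇒ p = 7/11, and the value is (-1)·(7/11) + 7 = 70/11.
For the column player: with q = P(C3), equating I's and II's payoffs gives −4q + 10 = 7q ⇒ q = 10/11.

70/11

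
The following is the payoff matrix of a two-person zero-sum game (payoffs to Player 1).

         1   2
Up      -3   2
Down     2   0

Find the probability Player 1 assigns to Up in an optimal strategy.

2/7

Row minima: Up → -3, Down → 0; maximin = 0.
Column maxima: 1 → 2, 2 → 2; minimax = 2.
0 ≠ 2, so there is no saddle point; optimal play is mixed.
Let Player 1 play Up with probability p. Expected payoff against 1: (-3)p + 2(1−p) = −5p + 2; against 2: 2p + 0(1−p) = 2p.
Setting these equal: −5p + 2 = 2p ⇒ −7p = -2 ⇒ p = 2/7, and the value is (-5)·(2/7) + 2 = 4/7.
For Player 2: with q = P(1), equating Up's and Down's payoffs gives −5q + 2 = 2q ⇒ q = 2/7.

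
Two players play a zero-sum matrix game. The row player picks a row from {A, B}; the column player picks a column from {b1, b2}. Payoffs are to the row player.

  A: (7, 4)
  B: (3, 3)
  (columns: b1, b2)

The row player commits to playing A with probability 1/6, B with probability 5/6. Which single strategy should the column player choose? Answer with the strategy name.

If the column player plays b1, the row player's expected payoff is (1/6)·7 + (5/6)·3 = 11/3.
If the column player plays b2, the row player's expected payoff is (1/6)·4 + (5/6)·3 = 19/6.
The column player minimizes the row player's payoff; the smallest is 19/6, so the best response is b2.

b2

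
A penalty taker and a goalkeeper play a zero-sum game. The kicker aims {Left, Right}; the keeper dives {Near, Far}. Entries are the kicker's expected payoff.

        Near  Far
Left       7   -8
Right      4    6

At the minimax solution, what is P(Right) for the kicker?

Row minima: Left → -8, Right → 4; maximin = 4.
Column maxima: Near → 7, Far → 6; minimax = 6.
4 ≠ 6, so there is no saddle point; optimal play is mixed.
Let the kicker play Left with probability p. Expected payoff against Near: 7p + 4(1−p) = 3p + 4; against Far: (-8)p + 6(1−p) = −14p + 6.
Setting these equal: 3p + 4 = −14p + 6 ⇒ 17p = 2 ⇒ p = 2/17, and the value is (3)·(2/17) + 4 = 74/17.
For the keeper: with q = P(Near), equating Left's and Right's payoffs gives 15q − 8 = −2q + 6 ⇒ q = 14/17.

15/17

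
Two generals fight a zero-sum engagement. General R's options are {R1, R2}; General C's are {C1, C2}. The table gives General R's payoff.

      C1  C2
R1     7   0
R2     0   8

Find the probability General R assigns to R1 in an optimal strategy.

Row minima: R1 → 0, R2 → 0; maximin = 0.
Column maxima: C1 → 7, C2 → 8; minimax = 7.
0 ≠ 7, so there is no saddle point; optimal play is mixed.
Let General R play R1 with probability p. Expected payoff against C1: 7p + 0(1−p) = 7p; against C2: 0p + 8(1−p) = −8p + 8.
Setting these equal: 7p = −8p + 8 ⇒ 15p = 8 ⇒ p = 8/15, and the value is (7)·(8/15) = 56/15.
For General C: with q = P(C1), equating R1's and R2's payoffs gives 7q = −8q + 8 ⇒ q = 8/15.

8/15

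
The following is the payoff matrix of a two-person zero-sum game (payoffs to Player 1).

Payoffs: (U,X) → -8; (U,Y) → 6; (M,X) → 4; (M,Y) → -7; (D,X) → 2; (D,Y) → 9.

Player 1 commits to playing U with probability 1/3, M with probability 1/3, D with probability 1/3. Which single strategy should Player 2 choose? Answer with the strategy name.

If Player 2 plays X, Player 1's expected payoff is (1/3)·(-8) + (1/3)·4 + (1/3)·2 = -2/3.
If Player 2 plays Y, Player 1's expected payoff is (1/3)·6 + (1/3)·(-7) + (1/3)·9 = 8/3.
Player 2 minimizes Player 1's payoff; the smallest is -2/3, so the best response is X.

X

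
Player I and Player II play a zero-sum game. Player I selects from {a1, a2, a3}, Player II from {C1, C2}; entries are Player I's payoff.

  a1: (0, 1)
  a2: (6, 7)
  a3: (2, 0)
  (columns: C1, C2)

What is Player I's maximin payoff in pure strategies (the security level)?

Row minima: a1 → 0, a2 → 6, a3 → 0.
The best of these is 6.

6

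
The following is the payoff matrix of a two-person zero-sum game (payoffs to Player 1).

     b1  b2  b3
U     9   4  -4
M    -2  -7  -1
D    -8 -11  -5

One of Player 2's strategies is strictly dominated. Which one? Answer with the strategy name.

b1

b2 holds Player 1's payoff strictly below b1 in every row: 4 < 9, -7 < -2, -11 < -8.
So b1 is strictly dominated for Player 2.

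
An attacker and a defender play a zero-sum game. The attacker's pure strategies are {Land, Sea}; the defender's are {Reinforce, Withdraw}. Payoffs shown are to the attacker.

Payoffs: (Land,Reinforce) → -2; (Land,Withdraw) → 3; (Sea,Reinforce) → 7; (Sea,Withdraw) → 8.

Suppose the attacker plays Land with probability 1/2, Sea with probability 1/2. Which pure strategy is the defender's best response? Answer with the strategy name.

Reinforce

If the defender plays Reinforce, the attacker's expected payoff is (1/2)·(-2) + (1/2)·7 = 5/2.
If the defender plays Withdraw, the attacker's expected payoff is (1/2)·3 + (1/2)·8 = 11/2.
The defender minimizes the attacker's payoff; the smallest is 5/2, so the best response is Reinforce.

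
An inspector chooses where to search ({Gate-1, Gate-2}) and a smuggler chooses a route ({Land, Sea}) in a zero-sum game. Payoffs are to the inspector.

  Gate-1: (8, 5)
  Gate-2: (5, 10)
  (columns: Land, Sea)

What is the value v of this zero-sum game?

Row minima: Gate-1 → 5, Gate-2 → 5; maximin = 5.
Column maxima: Land → 8, Sea → 10; minimax = 8.
5 ≠ 8, so there is no saddle point; optimal play is mixed.
Let the inspector play Gate-1 with probability p. Expected payoff against Land: 8p + 5(1−p) = 3p + 5; against Sea: 5p + 10(1−p) = −5p + 10.
Setting these equal: 3p + 5 = −5p + 10 ⇒ 8p = 5 ⇒ p = 5/8, and the value is (3)·(5/8) + 5 = 55/8.
For the smuggler: with q = P(Land), equating Gate-1's and Gate-2's payoffs gives 3q + 5 = −5q + 10 ⇒ q = 5/8.

55/8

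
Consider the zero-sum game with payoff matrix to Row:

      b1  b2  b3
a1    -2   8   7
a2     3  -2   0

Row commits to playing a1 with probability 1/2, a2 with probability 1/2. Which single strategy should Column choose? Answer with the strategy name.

If Column plays b1, Row's expected payoff is (1/2)·(-2) + (1/2)·3 = 1/2.
If Column plays b2, Row's expected payoff is (1/2)·8 + (1/2)·(-2) = 3.
If Column plays b3, Row's expected payoff is (1/2)·7 + (1/2)·0 = 7/2.
Column minimizes Row's payoff; the smallest is 1/2, so the best response is b1.

b1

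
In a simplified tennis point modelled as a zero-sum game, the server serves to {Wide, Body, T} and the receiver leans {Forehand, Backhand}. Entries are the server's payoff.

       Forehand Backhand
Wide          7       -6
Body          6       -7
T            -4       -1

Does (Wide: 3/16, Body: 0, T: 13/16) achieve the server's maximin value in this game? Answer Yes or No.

Yes

Against Forehand this mix gives (3/16)·7 + (13/16)·(-4) = -31/16.
Against Backhand this mix gives (3/16)·(-6) + (13/16)·(-1) = -31/16.
All of the receiver's active replies (Forehand, Backhand) yield -31/16, and no column does worse for the server. The mix makes the receiver indifferent and guarantees -31/16, so it is optimal.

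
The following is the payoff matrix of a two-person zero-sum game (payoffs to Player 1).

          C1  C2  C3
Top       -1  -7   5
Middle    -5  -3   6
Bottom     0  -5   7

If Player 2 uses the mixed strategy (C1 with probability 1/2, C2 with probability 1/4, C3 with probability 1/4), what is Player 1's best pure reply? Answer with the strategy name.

Bottom

Expected payoff of Top: (1/2)·(-1) + (1/4)·(-7) + (1/4)·5 = -1.
Expected payoff of Middle: (1/2)·(-5) + (1/4)·(-3) + (1/4)·6 = -7/4.
Expected payoff of Bottom: (1/2)·0 + (1/4)·(-5) + (1/4)·7 = 1/2.
The largest is 1/2, so Player 1's best response is Bottom.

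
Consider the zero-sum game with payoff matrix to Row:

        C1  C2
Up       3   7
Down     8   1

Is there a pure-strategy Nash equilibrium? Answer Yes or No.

Row minima: Up → 3, Down → 1; maximin = 3.
Column maxima: C1 → 8, C2 → 7; minimax = 7.
3 ≠ 7, so no pure-strategy equilibrium exists.

No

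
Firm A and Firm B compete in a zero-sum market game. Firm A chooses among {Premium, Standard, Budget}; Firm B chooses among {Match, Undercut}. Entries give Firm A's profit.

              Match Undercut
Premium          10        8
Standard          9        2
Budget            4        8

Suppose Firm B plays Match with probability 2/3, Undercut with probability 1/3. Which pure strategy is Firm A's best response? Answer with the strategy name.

Expected payoff of Premium: (2/3)·10 + (1/3)·8 = 28/3.
Expected payoff of Standard: (2/3)·9 + (1/3)·2 = 20/3.
Expected payoff of Budget: (2/3)·4 + (1/3)·8 = 16/3.
The largest is 28/3, so Firm A's best response is Premium.

Premium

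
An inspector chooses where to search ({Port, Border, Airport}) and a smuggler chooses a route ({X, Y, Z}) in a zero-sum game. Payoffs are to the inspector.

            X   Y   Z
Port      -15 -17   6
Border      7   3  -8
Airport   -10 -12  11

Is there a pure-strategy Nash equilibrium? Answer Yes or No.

Row minima: Port → -17, Border → -8, Airport → -12; maximin = -8.
Column maxima: X → 7, Y → 3, Z → 11; minimax = 3.
-8 ≠ 3, so no pure-strategy equilibrium exists.

No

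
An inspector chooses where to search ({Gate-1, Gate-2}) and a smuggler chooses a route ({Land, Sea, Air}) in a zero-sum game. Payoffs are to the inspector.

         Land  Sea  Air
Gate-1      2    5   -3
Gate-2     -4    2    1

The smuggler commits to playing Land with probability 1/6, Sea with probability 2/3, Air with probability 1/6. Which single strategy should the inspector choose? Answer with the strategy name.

Expected payoff of Gate-1: (1/6)·2 + (2/3)·5 + (1/6)·(-3) = 19/6.
Expected payoff of Gate-2: (1/6)·(-4) + (2/3)·2 + (1/6)·1 = 5/6.
The largest is 19/6, so the inspector's best response is Gate-1.

Gate-1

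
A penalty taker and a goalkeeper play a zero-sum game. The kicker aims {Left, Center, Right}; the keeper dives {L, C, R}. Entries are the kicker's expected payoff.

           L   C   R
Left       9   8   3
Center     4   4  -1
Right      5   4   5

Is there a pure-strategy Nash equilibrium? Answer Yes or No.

Row minima: Left → 3, Center → -1, Right → 4; maximin = 4.
Column maxima: L → 9, C → 8, R → 5; minimax = 5.
4 ≠ 5, so no pure-strategy equilibrium exists.

No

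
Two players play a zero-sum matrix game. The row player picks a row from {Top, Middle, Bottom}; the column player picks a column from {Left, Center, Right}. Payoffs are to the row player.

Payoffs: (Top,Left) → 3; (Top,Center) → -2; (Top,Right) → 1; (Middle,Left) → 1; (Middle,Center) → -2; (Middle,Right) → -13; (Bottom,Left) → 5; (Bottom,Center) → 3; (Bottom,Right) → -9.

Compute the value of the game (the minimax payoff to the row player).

-1

Row minima: Top → -2, Middle → -13, Bottom → -9; maximin = -2.
Column maxima: Left → 5, Center → 3, Right → 1; minimax = 1.
-2 ≠ 1, so there is no saddle point; optimal play is mixed.
Middle is strictly dominated by Bottom, so the row player never plays it.
Left is strictly dominated by Center (it gives the row player strictly more in every row), so the column player never plays it.
On the remaining 2×2 (Top, Bottom vs Center, Right):
Let the row player play Top with probability p. Expected payoff against Center: (-2)p + 3(1−p) = −5p + 3; against Right: 1p + (-9)(1−p) = 10p − 9.
Setting these equal: −5p + 3 = 10p − 9 ⇒ −15p = -12 ⇒ p = 4/5, and the value is (-5)·(4/5) + 3 = -1.
For the column player: with q = P(Center), equating Top's and Bottom's payoffs gives −3q + 1 = 12q − 9 ⇒ q = 2/3.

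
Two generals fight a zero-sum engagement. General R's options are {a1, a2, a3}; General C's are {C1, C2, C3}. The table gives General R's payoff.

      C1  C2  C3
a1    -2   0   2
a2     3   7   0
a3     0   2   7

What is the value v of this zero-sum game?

21/10

Row minima: a1 → -2, a2 → 0, a3 → 0; maximin = 0.
Column maxima: C1 → 3, C2 → 7, C3 → 7; minimax = 3.
0 ≠ 3, so there is no saddle point; optimal play is mixed.
a1 is strictly dominated by a3, so General R never plays it.
C2 is strictly dominated by C1 (it gives General R strictly more in every row), so General C never plays it.
On the remaining 2×2 (a2, a3 vs C1, C3):
Let General R play a2 with probability p. Expected payoff against C1: 3p + 0(1−p) = 3p; against C3: 0p + 7(1−p) = −7p + 7.
Setting these equal: 3p = −7p + 7 ⇒ 10p = 7 ⇒ p = 7/10, and the value is (3)·(7/10) = 21/10.
For General C: with q = P(C1), equating a2's and a3's payoffs gives 3q = −7q + 7 ⇒ q = 7/10.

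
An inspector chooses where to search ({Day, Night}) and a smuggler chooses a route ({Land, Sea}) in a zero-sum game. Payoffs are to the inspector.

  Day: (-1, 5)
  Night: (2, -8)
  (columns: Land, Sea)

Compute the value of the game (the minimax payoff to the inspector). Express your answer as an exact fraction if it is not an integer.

Row minima: Day → -1, Night → -8; maximin = -1.
Column maxima: Land → 2, Sea → 5; minimax = 2.
-1 ≠ 2, so there is no saddle point; optimal play is mixed.
Let the inspector play Day with probability p. Expected payoff against Land: (-1)p + 2(1−p) = −3p + 2; against Sea: 5p + (-8)(1−p) = 13p − 8.
Setting these equal: −3p + 2 = 13p − 8 ⇒ −16p = -10 ⇒ p = 5/8, and the value is (-3)·(5/8) + 2 = 1/8.
For the smuggler: with q = P(Land), equating Day's and Night's payoffs gives −6q + 5 = 10q − 8 ⇒ q = 13/16.

1/8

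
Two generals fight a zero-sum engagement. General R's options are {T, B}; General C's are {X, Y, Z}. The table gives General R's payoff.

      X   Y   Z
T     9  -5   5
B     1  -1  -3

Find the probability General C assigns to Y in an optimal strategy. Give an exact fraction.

2/3

Row minima: T → -5, B → -3; maximin = -3.
Column maxima: X → 9, Y → -1, Z → 5; minimax = -1.
-3 ≠ -1, so there is no saddle point; optimal play is mixed.
X is strictly dominated by Y (it gives General R strictly more in every row), so General C never plays it.
On the remaining 2×2 (T, B vs Y, Z):
Let General R play T with probability p. Expected payoff against Y: (-5)p + (-1)(1−p) = −4p − 1; against Z: 5p + (-3)(1−p) = 8p − 3.
Setting these equal: −4p − 1 = 8p − 3 ⇒ −12p = -2 ⇒ p = 1/6, and the value is (-4)·(1/6) − 1 = -5/3.
For General C: with q = P(Y), equating T's and B's payoffs gives −10q + 5 = 2q − 3 ⇒ q = 2/3.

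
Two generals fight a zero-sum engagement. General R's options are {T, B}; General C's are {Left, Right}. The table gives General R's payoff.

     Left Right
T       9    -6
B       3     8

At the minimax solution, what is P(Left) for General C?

Row minima: T → -6, B → 3; maximin = 3.
Column maxima: Left → 9, Right → 8; minimax = 8.
3 ≠ 8, so there is no saddle point; optimal play is mixed.
Let General R play T with probability p. Expected payoff against Left: 9p + 3(1−p) = 6p + 3; against Right: (-6)p + 8(1−p) = −14p + 8.
Setting these equal: 6p + 3 = −14p + 8 ⇒ 20p = 5 ⇒ p = 1/4, and the value is (6)·(1/4) + 3 = 9/2.
For General C: with q = P(Left), equating T's and B's payoffs gives 15q − 6 = −5q + 8 ⇒ q = 7/10.

7/10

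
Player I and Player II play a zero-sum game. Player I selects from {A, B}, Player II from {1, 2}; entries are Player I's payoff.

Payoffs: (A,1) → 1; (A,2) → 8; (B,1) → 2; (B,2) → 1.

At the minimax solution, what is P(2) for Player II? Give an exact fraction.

Row minima: A → 1, B → 1; maximin = 1.
Column maxima: 1 → 2, 2 → 8; minimax = 2.
1 ≠ 2, so there is no saddle point; optimal play is mixed.
Let Player I play A with probability p. Expected payoff against 1: 1p + 2(1−p) = −p + 2; against 2: 8p + 1(1−p) = 7p + 1.
Setting these equal: −p + 2 = 7p + 1 ⇒ −8p = -1 ⇒ p = 1/8, and the value is (-1)·(1/8) + 2 = 15/8.
For Player II: with q = P(1), equating A's and B's payoffs gives −7q + 8 = q + 1 ⇒ q = 7/8.

1/8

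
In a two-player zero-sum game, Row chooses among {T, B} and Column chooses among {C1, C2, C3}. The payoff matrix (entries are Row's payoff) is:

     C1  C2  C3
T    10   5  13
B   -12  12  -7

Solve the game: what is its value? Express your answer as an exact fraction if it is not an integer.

180/29

Row minima: T → 5, B → -12; maximin = 5.
Column maxima: C1 → 10, C2 → 12, C3 → 13; minimax = 10.
5 ≠ 10, so there is no saddle point; optimal play is mixed.
C3 is strictly dominated by C1 (it gives Row strictly more in every row), so Column never plays it.
On the remaining 2×2 (T, B vs C1, C2):
Let Row play T with probability p. Expected payoff against C1: 10p + (-12)(1−p) = 22p − 12; against C2: 5p + 12(1−p) = −7p + 12.
Setting these equal: 22p − 12 = −7p + 12 ⇒ 29p = 24 ⇒ p = 24/29, and the value is (22)·(24/29) − 12 = 180/29.
For Column: with q = P(C1), equating T's and B's payoffs gives 5q + 5 = −24q + 12 ⇒ q = 7/29.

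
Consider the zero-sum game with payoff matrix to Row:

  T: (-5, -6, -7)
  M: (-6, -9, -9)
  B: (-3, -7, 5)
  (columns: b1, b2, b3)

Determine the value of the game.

Row minima: T → -7, M → -9, B → -7; maximin = -7.
Column maxima: b1 → -3, b2 → -6, b3 → 5; minimax = -6.
-7 ≠ -6, so there is no saddle point; optimal play is mixed.
M is strictly dominated by T, so Row never plays it.
b1 is strictly dominated by b2 (it gives Row strictly more in every row), so Column never plays it.
On the remaining 2×2 (T, B vs b2, b3):
Let Row play T with probability p. Expected payoff against b2: (-6)p + (-7)(1−p) = p − 7; against b3: (-7)p + 5(1−p) = −12p + 5.
Setting these equal: p − 7 = −12p + 5 ⇒ 13p = 12 ⇒ p = 12/13, and the value is (1)·(12/13) − 7 = -79/13.
For Column: with q = P(b2), equating T's and B's payoffs gives q − 7 = −12q + 5 ⇒ q = 12/13.

-79/13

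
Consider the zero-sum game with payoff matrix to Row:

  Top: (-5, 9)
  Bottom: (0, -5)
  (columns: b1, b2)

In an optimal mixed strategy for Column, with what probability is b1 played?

14/19

Row minima: Top → -5, Bottom → -5; maximin = -5.
Column maxima: b1 → 0, b2 → 9; minimax = 0.
-5 ≠ 0, so there is no saddle point; optimal play is mixed.
Let Row play Top with probability p. Expected payoff against b1: (-5)p + 0(1−p) = −5p; against b2: 9p + (-5)(1−p) = 14p − 5.
Setting these equal: −5p = 14p − 5 ⇒ −19p = -5 ⇒ p = 5/19, and the value is (-5)·(5/19) = -25/19.
For Column: with q = P(b1), equating Top's and Bottom's payoffs gives −14q + 9 = 5q − 5 ⇒ q = 14/19.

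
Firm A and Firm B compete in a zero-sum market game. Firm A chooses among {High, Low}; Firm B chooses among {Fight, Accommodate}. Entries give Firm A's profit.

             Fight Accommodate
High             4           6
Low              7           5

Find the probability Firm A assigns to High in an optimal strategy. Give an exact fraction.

1/2

Row minima: High → 4, Low → 5; maximin = 5.
Column maxima: Fight → 7, Accommodate → 6; minimax = 6.
5 ≠ 6, so there is no saddle point; optimal play is mixed.
Let Firm A play High with probability p. Expected payoff against Fight: 4p + 7(1−p) = −3p + 7; against Accommodate: 6p + 5(1−p) = p + 5.
Setting these equal: −3p + 7 = p + 5 ⇒ −4p = -2 ⇒ p = 1/2, and the value is (-3)·(1/2) + 7 = 11/2.
For Firm B: with q = P(Fight), equating High's and Low's payoffs gives −2q + 6 = 2q + 5 ⇒ q = 1/4.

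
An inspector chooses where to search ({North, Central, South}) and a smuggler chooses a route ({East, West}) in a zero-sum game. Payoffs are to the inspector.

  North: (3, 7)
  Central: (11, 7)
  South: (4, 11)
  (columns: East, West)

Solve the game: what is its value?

93/11

Row minima: North → 3, Central → 7, South → 4; maximin = 7.
Column maxima: East → 11, West → 11; minimax = 11.
7 ≠ 11, so there is no saddle point; optimal play is mixed.
North is strictly dominated by South, so the inspector never plays it.
On the remaining 2×2 (Central, South vs East, West):
Let the inspector play Central with probability p. Expected payoff against East: 11p + 4(1−p) = 7p + 4; against West: 7p + 11(1−p) = −4p + 11.
Setting these equal: 7p + 4 = −4p + 11 ⇒ 11p = 7 ⇒ p = 7/11, and the value is (7)·(7/11) + 4 = 93/11.
For the smuggler: with q = P(East), equating Central's and South's payoffs gives 4q + 7 = −7q + 11 ⇒ q = 4/11.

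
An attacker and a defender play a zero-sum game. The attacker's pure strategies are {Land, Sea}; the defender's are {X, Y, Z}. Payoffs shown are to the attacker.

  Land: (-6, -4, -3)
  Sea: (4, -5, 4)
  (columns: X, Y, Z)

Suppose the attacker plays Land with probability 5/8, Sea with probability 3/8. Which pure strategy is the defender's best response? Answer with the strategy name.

If the defender plays X, the attacker's expected payoff is (5/8)·(-6) + (3/8)·4 = -9/4.
If the defender plays Y, the attacker's expected payoff is (5/8)·(-4) + (3/8)·(-5) = -35/8.
If the defender plays Z, the attacker's expected payoff is (5/8)·(-3) + (3/8)·4 = -3/8.
The defender minimizes the attacker's payoff; the smallest is -35/8, so the best response is Y.

Y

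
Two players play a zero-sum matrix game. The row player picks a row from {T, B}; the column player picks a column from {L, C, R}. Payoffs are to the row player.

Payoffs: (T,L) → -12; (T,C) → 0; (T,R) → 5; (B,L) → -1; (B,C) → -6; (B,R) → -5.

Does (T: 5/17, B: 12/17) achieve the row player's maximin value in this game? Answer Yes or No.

Yes

Against L this mix gives (5/17)·(-12) + (12/17)·(-1) = -72/17.
Against C this mix gives (5/17)·0 + (12/17)·(-6) = -72/17.
Against R this mix gives (5/17)·5 + (12/17)·(-5) = -35/17.
All of the column player's active replies (L, C) yield -72/17, and no column does worse for the row player. The mix makes the column player indifferent and guarantees -72/17, so it is optimal.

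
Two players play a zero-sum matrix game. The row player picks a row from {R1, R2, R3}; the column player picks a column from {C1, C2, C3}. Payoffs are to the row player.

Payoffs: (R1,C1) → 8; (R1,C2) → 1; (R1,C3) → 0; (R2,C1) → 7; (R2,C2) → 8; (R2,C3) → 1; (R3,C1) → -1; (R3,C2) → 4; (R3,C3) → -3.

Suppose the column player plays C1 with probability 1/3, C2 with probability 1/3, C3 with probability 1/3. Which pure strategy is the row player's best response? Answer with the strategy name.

R2

Expected payoff of R1: (1/3)·8 + (1/3)·1 + (1/3)·0 = 3.
Expected payoff of R2: (1/3)·7 + (1/3)·8 + (1/3)·1 = 16/3.
Expected payoff of R3: (1/3)·(-1) + (1/3)·4 + (1/3)·(-3) = 0.
The largest is 16/3, so the row player's best response is R2.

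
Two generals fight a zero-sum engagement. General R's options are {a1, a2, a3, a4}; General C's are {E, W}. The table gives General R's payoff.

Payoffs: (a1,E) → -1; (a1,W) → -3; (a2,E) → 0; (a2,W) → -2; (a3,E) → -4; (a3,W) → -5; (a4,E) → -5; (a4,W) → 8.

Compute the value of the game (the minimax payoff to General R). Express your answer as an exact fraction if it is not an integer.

-2/3

Row minima: a1 → -3, a2 → -2, a3 → -5, a4 → -5; maximin = -2.
Column maxima: E → 0, W → 8; minimax = 0.
-2 ≠ 0, so there is no saddle point; optimal play is mixed.
a1 is strictly dominated by a2, so General R never plays it.
a3 is strictly dominated by a2, so General R never plays it.
On the remaining 2×2 (a2, a4 vs E, W):
Let General R play a2 with probability p. Expected payoff against E: 0p + (-5)(1−p) = 5p − 5; against W: (-2)p + 8(1−p) = −10p + 8.
Setting these equal: 5p − 5 = −10p + 8 ⇒ 15p = 13 ⇒ p = 13/15, and the value is (5)·(13/15) − 5 = -2/3.
For General C: with q = P(E), equating a2's and a4's payoffs gives 2q − 2 = −13q + 8 ⇒ q = 2/3.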